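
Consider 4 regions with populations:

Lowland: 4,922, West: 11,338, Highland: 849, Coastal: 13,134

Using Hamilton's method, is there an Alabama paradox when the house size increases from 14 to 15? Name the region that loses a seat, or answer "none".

At 14 seats: Lowland 2, West 5, Highland 1, Coastal 6.
At 15 seats: Lowland 2, West 6, Highland 0, Coastal 7.
Highland drops from 1 to 0.

Highland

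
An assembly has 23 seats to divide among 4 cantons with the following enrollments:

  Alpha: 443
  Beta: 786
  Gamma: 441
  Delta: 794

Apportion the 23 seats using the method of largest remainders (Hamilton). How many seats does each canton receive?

Alpha 4, Beta 7, Gamma 4, Delta 8

The standard divisor is 2464/23 ≈ 107.13.
Standard quotas: Alpha 4.135, Beta 7.337, Gamma 4.116, Delta 7.412.
Lower quotas: Alpha 4, Beta 7, Gamma 4, Delta 7 (sum 22, leaving 1 seat).
Remainders in descending order: Delta 0.412, Beta 0.337, Alpha 0.135, Gamma 0.116.
The surplus seat goes to Delta.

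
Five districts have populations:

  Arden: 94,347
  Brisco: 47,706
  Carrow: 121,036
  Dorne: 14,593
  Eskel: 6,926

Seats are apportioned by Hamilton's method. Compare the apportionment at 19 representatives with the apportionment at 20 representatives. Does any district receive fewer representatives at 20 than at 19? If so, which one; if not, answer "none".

At 19 seats: Arden 6, Brisco 3, Carrow 8, Dorne 1, Eskel 1.
At 20 seats: Arden 7, Brisco 3, Carrow 9, Dorne 1, Eskel 0.
Eskel drops from 1 to 0.

Eskel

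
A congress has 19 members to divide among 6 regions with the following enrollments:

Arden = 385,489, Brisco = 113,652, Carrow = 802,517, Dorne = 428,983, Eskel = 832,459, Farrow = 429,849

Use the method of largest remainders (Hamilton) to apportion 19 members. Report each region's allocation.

Total 2992949; standard divisor 2992949/19 ≈ 157523.632.
Standard quotas: Arden 2.4472, Brisco 0.7215, Carrow 5.0946, Dorne 2.7233, Eskel 5.2847, Farrow 2.7288.
Lower quotas: Arden 2, Brisco 0, Carrow 5, Dorne 2, Eskel 5, Farrow 2 (sum 16, leaving 3 seats).
Remainders in descending order: Farrow 0.7288, Dorne 0.7233, Brisco 0.7215, Arden 0.4472, Eskel 0.2847, Carrow 0.0946.
Largest remainders: Farrow, Dorne, Brisco receive the extra seats.

Arden 2; Brisco 1; Carrow 5; Dorne 3; Eskel 5; Farrow 3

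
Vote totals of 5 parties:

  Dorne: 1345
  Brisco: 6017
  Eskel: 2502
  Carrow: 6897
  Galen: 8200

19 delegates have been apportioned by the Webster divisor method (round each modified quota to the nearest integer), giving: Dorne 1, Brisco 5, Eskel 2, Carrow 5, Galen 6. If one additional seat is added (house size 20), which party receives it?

Priority for the next seat is population ÷ (current seats + 0.5).
Priorities: Dorne 896.667, Brisco 1094.000, Eskel 1000.800, Carrow 1254.000, Galen 1261.538.
Highest priority: Galen.

Galen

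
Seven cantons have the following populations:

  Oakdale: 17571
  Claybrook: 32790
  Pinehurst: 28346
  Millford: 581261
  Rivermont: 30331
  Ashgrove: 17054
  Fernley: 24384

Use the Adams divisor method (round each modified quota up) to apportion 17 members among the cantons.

Standard divisor 731737/17 ≈ 43043.353; standard quotas: Oakdale 0.408, Claybrook 0.762, Pinehurst 0.659, Millford 13.504, Rivermont 0.705, Ashgrove 0.396, Fernley 0.566.
Rounding up gives 1, 1, 1, 14, 1, 1, 1 = 20 seats, so the divisor must be adjusted.
With modified divisor 55500: modified quotas Oakdale 0.317, Claybrook 0.591, Pinehurst 0.511, Millford 10.473, Rivermont 0.547, Ashgrove 0.307, Fernley 0.439.
Rounding up: Oakdale 1, Claybrook 1, Pinehurst 1, Millford 11, Rivermont 1, Ashgrove 1, Fernley 1 (total 17).

Oakdale: 1, Claybrook: 1, Pinehurst: 1, Millford: 11, Rivermont: 1, Ashgrove: 1, Fernley: 1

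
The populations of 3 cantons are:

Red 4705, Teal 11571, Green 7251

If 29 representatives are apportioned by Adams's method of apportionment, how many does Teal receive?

14

Standard divisor 23527/29 ≈ 811.276; standard quotas: Red 5.800, Teal 14.263, Green 8.938.
Rounding up gives 6, 15, 9 = 30 seats, so the divisor must be adjusted.
With modified divisor 860: modified quotas Red 5.471, Teal 13.455, Green 8.431.
Rounding up: Red 6, Teal 14, Green 9 (total 29).
Teal receives 14.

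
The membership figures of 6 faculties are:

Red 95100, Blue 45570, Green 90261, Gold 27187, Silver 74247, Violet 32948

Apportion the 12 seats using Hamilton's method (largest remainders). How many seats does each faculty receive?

Standard divisor: 365313 ÷ 12 ≈ 30442.75.
Standard quotas: Red 3.1239, Blue 1.4969, Green 2.9649, Gold 0.8931, Silver 2.4389, Violet 1.0823.
Lower quotas: Red 3, Blue 1, Green 2, Gold 0, Silver 2, Violet 1 (sum 9, leaving 3 seats).
Remainders in descending order: Green 0.9649, Gold 0.8931, Blue 0.4969, Silver 0.4389, Red 0.1239, Violet 0.0823.
The surplus seats go to Green, Gold, Blue.

Red: 3; Blue: 2; Green: 3; Gold: 1; Silver: 2; Violet: 1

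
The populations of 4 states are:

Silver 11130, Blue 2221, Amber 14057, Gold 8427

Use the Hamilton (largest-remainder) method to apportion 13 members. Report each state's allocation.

Standard divisor: 35835 ÷ 13 ≈ 2756.538.
Standard quotas: Silver 4.0377, Blue 0.8057, Amber 5.0995, Gold 3.0571.
Lower quotas: Silver 4, Blue 0, Amber 5, Gold 3 (sum 12, leaving 1 seat).
Remainders in descending order: Blue 0.8057, Amber 0.0995, Gold 0.0571, Silver 0.0377.
Largest remainder: Blue receives the extra seat.

Silver 4; Blue 1; Amber 5; Gold 3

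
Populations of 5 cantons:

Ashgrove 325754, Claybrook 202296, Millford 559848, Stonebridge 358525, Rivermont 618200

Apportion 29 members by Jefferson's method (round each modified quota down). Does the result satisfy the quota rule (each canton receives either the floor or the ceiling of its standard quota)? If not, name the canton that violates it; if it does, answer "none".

none

Standard quotas: Ashgrove 4.576, Claybrook 2.841, Millford 7.864, Stonebridge 5.036, Rivermont 8.683.
Jefferson allocation: Ashgrove 4, Claybrook 3, Millford 8, Stonebridge 5, Rivermont 9.
Every allocation lies between the lower and upper quota.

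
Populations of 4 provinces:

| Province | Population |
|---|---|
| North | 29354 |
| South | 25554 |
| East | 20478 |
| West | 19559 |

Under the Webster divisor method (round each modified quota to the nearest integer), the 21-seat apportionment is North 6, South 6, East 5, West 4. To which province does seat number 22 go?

Priority for the next seat is population ÷ (current seats + 0.5).
Priorities: North 4516.000, South 3931.385, East 3723.273, West 4346.444.
Highest priority: North.

North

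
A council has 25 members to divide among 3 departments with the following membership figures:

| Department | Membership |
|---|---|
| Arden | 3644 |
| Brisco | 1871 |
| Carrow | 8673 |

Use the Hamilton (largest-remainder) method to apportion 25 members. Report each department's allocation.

Arden 7, Brisco 3, Carrow 15

Total 14188; standard divisor 14188/25 ≈ 567.52.
Standard quotas: Arden 6.4209, Brisco 3.2968, Carrow 15.2823.
Lower quotas: Arden 6, Brisco 3, Carrow 15 (sum 24, leaving 1 seat).
Remainders in descending order: Arden 0.4209, Brisco 0.2968, Carrow 0.2823.
The surplus seat goes to Arden.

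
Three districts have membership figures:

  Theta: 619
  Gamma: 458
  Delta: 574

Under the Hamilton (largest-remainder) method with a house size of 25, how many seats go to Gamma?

7

Standard divisor: 1651 ÷ 25 ≈ 66.04.
Standard quotas: Theta 9.373, Gamma 6.935, Delta 8.692.
Lower quotas: Theta 9, Gamma 6, Delta 8 (sum 23, leaving 2 seats).
Remainders in descending order: Gamma 0.935, Delta 0.692, Theta 0.373.
Largest remainders: Gamma, Delta receive the extra seats.
Gamma receives 7.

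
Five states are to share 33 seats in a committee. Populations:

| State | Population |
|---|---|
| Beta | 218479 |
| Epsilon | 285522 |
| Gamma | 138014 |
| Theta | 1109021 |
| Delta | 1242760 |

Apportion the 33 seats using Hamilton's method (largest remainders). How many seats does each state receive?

Standard divisor: 2993796 ÷ 33 ≈ 90721.091.
Standard quotas: Beta 2.4082, Epsilon 3.1473, Gamma 1.5213, Theta 12.2245, Delta 13.6987.
Lower quotas: Beta 2, Epsilon 3, Gamma 1, Theta 12, Delta 13 (sum 31, leaving 2 seats).
Remainders in descending order: Delta 0.6987, Gamma 0.5213, Beta 0.4082, Theta 0.2245, Epsilon 0.1473.
The surplus seats go to Delta, Gamma.

Beta 2; Epsilon 3; Gamma 2; Theta 12; Delta 14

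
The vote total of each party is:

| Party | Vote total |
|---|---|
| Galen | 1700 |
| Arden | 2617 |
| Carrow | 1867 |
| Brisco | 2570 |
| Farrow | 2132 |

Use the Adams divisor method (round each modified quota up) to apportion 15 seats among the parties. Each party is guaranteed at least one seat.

Galen 2, Arden 4, Carrow 3, Brisco 3, Farrow 3

Standard divisor 10886/15 ≈ 725.733; standard quotas: Galen 2.342, Arden 3.606, Carrow 2.573, Brisco 3.541, Farrow 2.938.
Rounding up gives 3, 4, 3, 4, 3 = 17 seats, so the divisor must be adjusted.
With modified divisor 864: modified quotas Galen 1.968, Arden 3.029, Carrow 2.161, Brisco 2.975, Farrow 2.468.
Rounding up: Galen 2, Arden 4, Carrow 3, Brisco 3, Farrow 3 (total 15).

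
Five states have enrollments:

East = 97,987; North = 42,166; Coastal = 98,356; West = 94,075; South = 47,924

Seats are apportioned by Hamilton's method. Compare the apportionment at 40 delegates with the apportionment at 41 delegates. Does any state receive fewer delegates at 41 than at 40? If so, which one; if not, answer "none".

At 40 seats: East 10, North 5, Coastal 10, West 10, South 5.
At 41 seats: East 11, North 4, Coastal 11, West 10, South 5.
North drops from 5 to 4.

North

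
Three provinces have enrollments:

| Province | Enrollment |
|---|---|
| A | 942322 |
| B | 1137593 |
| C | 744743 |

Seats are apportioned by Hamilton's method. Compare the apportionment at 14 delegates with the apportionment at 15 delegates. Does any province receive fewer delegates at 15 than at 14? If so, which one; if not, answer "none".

none

At 14 seats: A 5, B 5, C 4.
At 15 seats: A 5, B 6, C 4.
No province's allocation decreased.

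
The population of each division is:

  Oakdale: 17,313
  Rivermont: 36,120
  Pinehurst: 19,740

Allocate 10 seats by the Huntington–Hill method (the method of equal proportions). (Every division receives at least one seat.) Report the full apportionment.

With divisor 7563: modified quotas Oakdale 2.289, Rivermont 4.776, Pinehurst 2.610.
Geometric-mean thresholds: Oakdale √(2·3)=2.449, Rivermont √(4·5)=4.472, Pinehurst √(2·3)=2.449.
Each quota rounded against its threshold gives Oakdale 2, Rivermont 5, Pinehurst 3 (total 10).

Oakdale 2, Rivermont 5, Pinehurst 3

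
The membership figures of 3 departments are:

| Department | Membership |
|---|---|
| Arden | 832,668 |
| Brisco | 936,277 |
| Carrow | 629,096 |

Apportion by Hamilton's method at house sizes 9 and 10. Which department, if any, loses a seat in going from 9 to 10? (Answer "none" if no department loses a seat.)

none

At 9 seats: Arden 3, Brisco 4, Carrow 2.
At 10 seats: Arden 3, Brisco 4, Carrow 3.
No department's allocation decreased.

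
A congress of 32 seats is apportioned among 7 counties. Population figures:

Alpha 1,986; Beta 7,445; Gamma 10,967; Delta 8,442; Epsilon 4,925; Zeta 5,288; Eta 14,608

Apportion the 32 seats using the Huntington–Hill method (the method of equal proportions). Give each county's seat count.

Alpha 1, Beta 4, Gamma 7, Delta 5, Epsilon 3, Zeta 3, Eta 9

With divisor 1678: modified quotas Alpha 1.184, Beta 4.437, Gamma 6.536, Delta 5.031, Epsilon 2.935, Zeta 3.151, Eta 8.706.
Geometric-mean thresholds: Alpha √(1·2)=1.414, Beta √(4·5)=4.472, Gamma √(6·7)=6.481, Delta √(5·6)=5.477, Epsilon √(2·3)=2.449, Zeta √(3·4)=3.464, Eta √(8·9)=8.485.
Each quota rounded against its threshold gives Alpha 1, Beta 4, Gamma 7, Delta 5, Epsilon 3, Zeta 3, Eta 9 (total 32).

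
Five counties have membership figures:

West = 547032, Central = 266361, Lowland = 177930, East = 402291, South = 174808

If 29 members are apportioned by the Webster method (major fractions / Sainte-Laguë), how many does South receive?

3

Standard divisor 1568422/29 ≈ 54083.517; standard quotas: West 10.115, Central 4.925, Lowland 3.290, East 7.438, South 3.232.
Rounding to the nearest integer gives 10, 5, 3, 7, 3 = 28 seats, so the divisor must be adjusted.
With modified divisor 52900: modified quotas West 10.341, Central 5.035, Lowland 3.364, East 7.605, South 3.304.
Rounding to the nearest integer: West 10, Central 5, Lowland 3, East 8, South 3 (total 29).
South receives 3.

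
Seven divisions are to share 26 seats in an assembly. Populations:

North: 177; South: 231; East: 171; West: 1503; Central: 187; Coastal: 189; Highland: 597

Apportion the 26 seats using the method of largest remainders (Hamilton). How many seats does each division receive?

North 1; South 2; East 1; West 13; Central 2; Coastal 2; Highland 5

Standard divisor: 3055 ÷ 26 ≈ 117.5.
Standard quotas: North 1.506, South 1.966, East 1.455, West 12.791, Central 1.591, Coastal 1.609, Highland 5.081.
Lower quotas: North 1, South 1, East 1, West 12, Central 1, Coastal 1, Highland 5 (sum 22, leaving 4 seats).
Remainders in descending order: South 0.966, West 0.791, Coastal 0.609, Central 0.591, North 0.506, East 0.455, Highland 0.081.
Largest remainders: South, West, Coastal, Central receive the extra seats.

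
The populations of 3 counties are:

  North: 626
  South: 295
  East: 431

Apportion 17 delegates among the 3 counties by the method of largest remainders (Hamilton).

Total 1352; standard divisor 1352/17 ≈ 79.529.
Standard quotas: North 7.871, South 3.709, East 5.419.
Lower quotas: North 7, South 3, East 5 (sum 15, leaving 2 seats).
Remainders in descending order: North 0.871, South 0.709, East 0.419.
The surplus seats go to North, South.

North 8, South 4, East 5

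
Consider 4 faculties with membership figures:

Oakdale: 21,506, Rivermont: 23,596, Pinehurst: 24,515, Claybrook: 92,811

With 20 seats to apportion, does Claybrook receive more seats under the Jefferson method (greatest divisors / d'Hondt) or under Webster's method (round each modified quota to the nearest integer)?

Jefferson

Jefferson: Oakdale 2, Rivermont 3, Pinehurst 3, Claybrook 12.
Webster: Oakdale 3, Rivermont 3, Pinehurst 3, Claybrook 11.
Claybrook gets 12 under Jefferson and 11 under Webster.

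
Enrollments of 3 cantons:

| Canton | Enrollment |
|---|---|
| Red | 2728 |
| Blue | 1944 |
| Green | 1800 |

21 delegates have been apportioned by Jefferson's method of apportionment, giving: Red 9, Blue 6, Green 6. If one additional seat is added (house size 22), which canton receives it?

Priority for the next seat is population ÷ (current seats + 1).
Priorities: Red 272.800, Blue 277.714, Green 257.143.
Highest priority: Blue.

Blue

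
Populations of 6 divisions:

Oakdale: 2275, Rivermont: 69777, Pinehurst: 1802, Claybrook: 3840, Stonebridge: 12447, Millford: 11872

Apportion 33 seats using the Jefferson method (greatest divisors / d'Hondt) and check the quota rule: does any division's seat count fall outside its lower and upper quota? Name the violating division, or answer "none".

Rivermont

Standard quotas: Oakdale 0.736, Rivermont 22.572, Pinehurst 0.583, Claybrook 1.242, Stonebridge 4.026, Millford 3.840.
Jefferson allocation: Oakdale 0, Rivermont 24, Pinehurst 0, Claybrook 1, Stonebridge 4, Millford 4.
Rivermont has quota 22.572 (lower 22, upper 23) but receives 24 — outside the quota interval.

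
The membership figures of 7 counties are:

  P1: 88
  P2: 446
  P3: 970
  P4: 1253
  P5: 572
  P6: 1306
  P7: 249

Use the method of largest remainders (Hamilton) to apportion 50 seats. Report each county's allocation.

P1=1; P2=5; P3=10; P4=13; P5=6; P6=13; P7=2

Standard divisor: 4884 ÷ 50 ≈ 97.68.
Standard quotas: P1 0.901, P2 4.566, P3 9.930, P4 12.828, P5 5.856, P6 13.370, P7 2.549.
Lower quotas: P1 0, P2 4, P3 9, P4 12, P5 5, P6 13, P7 2 (sum 45, leaving 5 seats).
Remainders in descending order: P3 0.930, P1 0.901, P5 0.856, P4 0.828, P2 0.566, P7 0.549, P6 0.370.
The surplus seats go to P3, P1, P5, P4, P2.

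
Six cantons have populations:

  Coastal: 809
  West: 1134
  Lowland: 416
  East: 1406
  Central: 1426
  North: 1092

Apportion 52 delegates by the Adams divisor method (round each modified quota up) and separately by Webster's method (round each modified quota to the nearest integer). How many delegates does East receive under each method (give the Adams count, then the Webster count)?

11 and 12

Adams: Coastal 7, West 9, Lowland 4, East 11, Central 12, North 9.
Webster: Coastal 7, West 9, Lowland 3, East 12, Central 12, North 9.
East gets 11 under Adams and 12 under Webster.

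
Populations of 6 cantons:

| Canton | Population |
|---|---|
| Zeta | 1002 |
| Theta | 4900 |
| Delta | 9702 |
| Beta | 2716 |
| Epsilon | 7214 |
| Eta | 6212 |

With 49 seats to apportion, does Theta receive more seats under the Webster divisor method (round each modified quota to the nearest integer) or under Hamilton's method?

Webster: Zeta 2, Theta 7, Delta 15, Beta 4, Epsilon 11, Eta 10.
Hamilton: Zeta 1, Theta 8, Delta 15, Beta 4, Epsilon 11, Eta 10.
Theta gets 7 under Webster and 8 under Hamilton.

Hamilton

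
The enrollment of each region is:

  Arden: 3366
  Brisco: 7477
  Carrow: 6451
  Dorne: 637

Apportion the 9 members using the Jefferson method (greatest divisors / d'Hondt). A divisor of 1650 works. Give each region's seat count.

Arden=2, Brisco=4, Carrow=3, Dorne=0

With modified divisor 1650: modified quotas Arden 2.040, Brisco 4.532, Carrow 3.910, Dorne 0.386.
Rounding down: Arden 2, Brisco 4, Carrow 3, Dorne 0 (total 9).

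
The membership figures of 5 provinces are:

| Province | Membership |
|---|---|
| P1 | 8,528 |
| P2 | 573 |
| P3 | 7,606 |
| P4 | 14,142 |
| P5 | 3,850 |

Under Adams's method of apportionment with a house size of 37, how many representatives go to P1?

Standard divisor 34699/37 ≈ 937.811; standard quotas: P1 9.094, P2 0.611, P3 8.110, P4 15.080, P5 4.105.
Rounding up gives 10, 1, 9, 16, 5 = 41 seats, so the divisor must be adjusted.
With modified divisor 1000: modified quotas P1 8.528, P2 0.573, P3 7.606, P4 14.142, P5 3.850.
Rounding up: P1 9, P2 1, P3 8, P4 15, P5 4 (total 37).
P1 receives 9.

9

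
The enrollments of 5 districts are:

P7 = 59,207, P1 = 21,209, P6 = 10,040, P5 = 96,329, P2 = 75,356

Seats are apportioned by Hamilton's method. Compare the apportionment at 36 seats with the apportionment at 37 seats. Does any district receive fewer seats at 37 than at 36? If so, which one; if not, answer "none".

At 36 seats: P7 8, P1 3, P6 2, P5 13, P2 10.
At 37 seats: P7 8, P1 3, P6 1, P5 14, P2 11.
P6 drops from 2 to 1.

P6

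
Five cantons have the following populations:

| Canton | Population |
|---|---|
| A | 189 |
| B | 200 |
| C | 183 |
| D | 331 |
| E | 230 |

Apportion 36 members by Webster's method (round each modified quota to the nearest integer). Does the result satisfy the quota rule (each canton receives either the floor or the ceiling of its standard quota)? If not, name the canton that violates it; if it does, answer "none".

none

Standard quotas: A 6.005, B 6.355, C 5.815, D 10.517, E 7.308.
Webster allocation: A 6, B 6, C 6, D 11, E 7.
Every allocation lies between the lower and upper quota.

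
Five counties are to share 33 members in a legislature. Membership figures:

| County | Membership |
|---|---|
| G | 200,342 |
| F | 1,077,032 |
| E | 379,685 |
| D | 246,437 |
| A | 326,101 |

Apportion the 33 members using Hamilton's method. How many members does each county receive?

Total 2229597; standard divisor 2229597/33 ≈ 67563.545.
Standard quotas: G 2.9652, F 15.9410, E 5.6197, D 3.6475, A 4.8266.
Lower quotas: G 2, F 15, E 5, D 3, A 4 (sum 29, leaving 4 seats).
Remainders in descending order: G 0.9652, F 0.9410, A 0.8266, D 0.6475, E 0.6197.
Largest remainders: G, F, A, D receive the extra seats.

G: 3; F: 16; E: 5; D: 4; A: 5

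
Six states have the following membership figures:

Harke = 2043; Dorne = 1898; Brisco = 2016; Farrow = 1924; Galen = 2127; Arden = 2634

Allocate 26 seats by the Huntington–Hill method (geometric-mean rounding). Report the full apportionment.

With divisor 478: modified quotas Harke 4.274, Dorne 3.971, Brisco 4.218, Farrow 4.025, Galen 4.450, Arden 5.510.
Geometric-mean thresholds: Harke √(4·5)=4.472, Dorne √(3·4)=3.464, Brisco √(4·5)=4.472, Farrow √(4·5)=4.472, Galen √(4·5)=4.472, Arden √(5·6)=5.477.
Each quota rounded against its threshold gives Harke 4, Dorne 4, Brisco 4, Farrow 4, Galen 4, Arden 6 (total 26).

Harke: 4, Dorne: 4, Brisco: 4, Farrow: 4, Galen: 4, Arden: 6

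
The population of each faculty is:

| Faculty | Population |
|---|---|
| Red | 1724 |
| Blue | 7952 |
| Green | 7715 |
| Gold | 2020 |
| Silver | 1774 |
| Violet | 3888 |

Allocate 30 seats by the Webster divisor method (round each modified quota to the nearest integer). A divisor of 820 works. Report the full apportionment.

With modified divisor 820: modified quotas Red 2.102, Blue 9.698, Green 9.409, Gold 2.463, Silver 2.163, Violet 4.741.
Rounding to the nearest integer: Red 2, Blue 10, Green 9, Gold 2, Silver 2, Violet 5 (total 30).

Red 2, Blue 10, Green 9, Gold 2, Silver 2, Violet 5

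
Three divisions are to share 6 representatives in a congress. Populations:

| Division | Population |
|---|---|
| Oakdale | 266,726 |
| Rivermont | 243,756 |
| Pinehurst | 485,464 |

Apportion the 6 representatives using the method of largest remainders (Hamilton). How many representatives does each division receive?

Oakdale=2; Rivermont=1; Pinehurst=3

Total 995946; standard divisor 995946/6 = 165991.
Standard quotas: Oakdale 1.6069, Rivermont 1.4685, Pinehurst 2.9246.
Lower quotas: Oakdale 1, Rivermont 1, Pinehurst 2 (sum 4, leaving 2 seats).
Remainders in descending order: Pinehurst 0.9246, Oakdale 0.6069, Rivermont 0.4685.
Largest remainders: Pinehurst, Oakdale receive the extra seats.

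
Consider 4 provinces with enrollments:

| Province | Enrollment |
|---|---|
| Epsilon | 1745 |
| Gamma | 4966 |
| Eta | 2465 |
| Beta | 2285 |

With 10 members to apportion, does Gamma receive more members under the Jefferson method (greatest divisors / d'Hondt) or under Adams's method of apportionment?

Jefferson

Jefferson: Epsilon 1, Gamma 5, Eta 2, Beta 2.
Adams: Epsilon 2, Gamma 4, Eta 2, Beta 2.
Gamma gets 5 under Jefferson and 4 under Adams.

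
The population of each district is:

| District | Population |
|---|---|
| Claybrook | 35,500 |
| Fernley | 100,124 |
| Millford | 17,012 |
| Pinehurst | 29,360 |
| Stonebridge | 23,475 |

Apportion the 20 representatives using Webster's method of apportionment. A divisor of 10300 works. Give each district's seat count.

Claybrook: 3, Fernley: 10, Millford: 2, Pinehurst: 3, Stonebridge: 2

With modified divisor 10300: modified quotas Claybrook 3.447, Fernley 9.721, Millford 1.652, Pinehurst 2.850, Stonebridge 2.279.
Rounding to the nearest integer: Claybrook 3, Fernley 10, Millford 2, Pinehurst 3, Stonebridge 2 (total 20).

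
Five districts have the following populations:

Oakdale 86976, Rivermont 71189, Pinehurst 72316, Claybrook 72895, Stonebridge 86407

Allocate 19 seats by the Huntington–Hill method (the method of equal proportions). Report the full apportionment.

Oakdale 4, Rivermont 3, Pinehurst 4, Claybrook 4, Stonebridge 4

With divisor 20713: modified quotas Oakdale 4.199, Rivermont 3.437, Pinehurst 3.491, Claybrook 3.519, Stonebridge 4.172.
Geometric-mean thresholds: Oakdale √(4·5)=4.472, Rivermont √(3·4)=3.464, Pinehurst √(3·4)=3.464, Claybrook √(3·4)=3.464, Stonebridge √(4·5)=4.472.
Each quota rounded against its threshold gives Oakdale 4, Rivermont 3, Pinehurst 4, Claybrook 4, Stonebridge 4 (total 19).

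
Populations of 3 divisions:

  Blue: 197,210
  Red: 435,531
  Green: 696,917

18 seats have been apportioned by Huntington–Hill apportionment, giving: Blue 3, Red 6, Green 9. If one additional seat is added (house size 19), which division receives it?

Priority for the next seat is population ÷ (√(s·(s+1))).
Priorities: Blue 56929.623, Red 67203.892, Green 73461.502.
Highest priority: Green.

Green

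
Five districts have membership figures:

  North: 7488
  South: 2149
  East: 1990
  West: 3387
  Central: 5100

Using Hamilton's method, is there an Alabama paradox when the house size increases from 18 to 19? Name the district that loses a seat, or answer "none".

none

At 18 seats: North 7, South 2, East 2, West 3, Central 4.
At 19 seats: North 7, South 2, East 2, West 3, Central 5.
No district's allocation decreased.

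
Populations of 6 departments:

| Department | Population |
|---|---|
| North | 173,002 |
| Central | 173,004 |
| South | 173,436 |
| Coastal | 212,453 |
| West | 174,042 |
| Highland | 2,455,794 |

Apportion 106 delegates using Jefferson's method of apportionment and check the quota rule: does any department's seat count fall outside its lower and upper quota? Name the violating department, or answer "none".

Highland

Standard quotas: North 5.455, Central 5.455, South 5.469, Coastal 6.699, West 5.488, Highland 77.435.
Jefferson allocation: North 5, Central 5, South 5, Coastal 6, West 5, Highland 80.
Highland has quota 77.435 (lower 77, upper 78) but receives 80 — outside the quota interval.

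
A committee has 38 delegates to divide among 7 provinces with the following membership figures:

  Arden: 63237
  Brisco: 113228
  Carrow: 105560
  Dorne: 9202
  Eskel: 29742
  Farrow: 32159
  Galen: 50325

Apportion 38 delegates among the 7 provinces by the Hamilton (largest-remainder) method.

Total 403453; standard divisor 403453/38 ≈ 10617.184.
Standard quotas: Arden 5.9561, Brisco 10.6646, Carrow 9.9424, Dorne 0.8667, Eskel 2.8013, Farrow 3.0290, Galen 4.7400.
Lower quotas: Arden 5, Brisco 10, Carrow 9, Dorne 0, Eskel 2, Farrow 3, Galen 4 (sum 33, leaving 5 seats).
Remainders in descending order: Arden 0.9561, Carrow 0.9424, Dorne 0.8667, Eskel 0.8013, Galen 0.7400, Brisco 0.6646, Farrow 0.0290.
Largest remainders: Arden, Carrow, Dorne, Eskel, Galen receive the extra seats.

Arden=6, Brisco=10, Carrow=10, Dorne=1, Eskel=3, Farrow=3, Galen=5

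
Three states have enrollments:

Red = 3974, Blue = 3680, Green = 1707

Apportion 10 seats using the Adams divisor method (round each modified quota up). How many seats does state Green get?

Standard divisor 9361/10 ≈ 936.1; standard quotas: Red 4.245, Blue 3.931, Green 1.824.
Rounding up gives 5, 4, 2 = 11 seats, so the divisor must be adjusted.
With modified divisor 1100: modified quotas Red 3.613, Blue 3.345, Green 1.552.
Rounding up: Red 4, Blue 4, Green 2 (total 10).
Green receives 2.

2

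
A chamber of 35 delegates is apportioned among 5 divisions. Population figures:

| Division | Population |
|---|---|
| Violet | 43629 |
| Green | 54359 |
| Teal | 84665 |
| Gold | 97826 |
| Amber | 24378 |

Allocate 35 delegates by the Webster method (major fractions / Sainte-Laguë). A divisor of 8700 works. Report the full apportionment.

With modified divisor 8700: modified quotas Violet 5.015, Green 6.248, Teal 9.732, Gold 11.244, Amber 2.802.
Rounding to the nearest integer: Violet 5, Green 6, Teal 10, Gold 11, Amber 3 (total 35).

Violet 5, Green 6, Teal 10, Gold 11, Amber 3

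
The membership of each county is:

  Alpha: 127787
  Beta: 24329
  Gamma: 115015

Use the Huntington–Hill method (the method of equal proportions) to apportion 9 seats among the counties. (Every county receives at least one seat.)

Alpha=4, Beta=1, Gamma=4

With divisor 30888: modified quotas Alpha 4.137, Beta 0.788, Gamma 3.724.
Geometric-mean thresholds: Alpha √(4·5)=4.472, Beta (min 1), Gamma √(3·4)=3.464.
Each quota rounded against its threshold gives Alpha 4, Beta 1, Gamma 4 (total 9).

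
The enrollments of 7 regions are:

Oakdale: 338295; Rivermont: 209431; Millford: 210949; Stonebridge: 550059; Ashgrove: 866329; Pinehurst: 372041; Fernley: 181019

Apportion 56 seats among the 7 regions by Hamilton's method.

Total 2728123; standard divisor 2728123/56 ≈ 48716.482.
Standard quotas: Oakdale 6.9442, Rivermont 4.2990, Millford 4.3301, Stonebridge 11.2910, Ashgrove 17.7831, Pinehurst 7.6369, Fernley 3.7158.
Lower quotas: Oakdale 6, Rivermont 4, Millford 4, Stonebridge 11, Ashgrove 17, Pinehurst 7, Fernley 3 (sum 52, leaving 4 seats).
Remainders in descending order: Oakdale 0.9442, Ashgrove 0.7831, Fernley 0.7158, Pinehurst 0.6369, Millford 0.3301, Rivermont 0.2990, Stonebridge 0.2910.
Largest remainders: Oakdale, Ashgrove, Fernley, Pinehurst receive the extra seats.

Oakdale: 7, Rivermont: 4, Millford: 4, Stonebridge: 11, Ashgrove: 18, Pinehurst: 8, Fernley: 4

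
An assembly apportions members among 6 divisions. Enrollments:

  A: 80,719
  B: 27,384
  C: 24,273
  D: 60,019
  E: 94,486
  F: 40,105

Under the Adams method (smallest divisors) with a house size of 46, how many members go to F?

6

Standard divisor 326986/46 ≈ 7108.391; standard quotas: A 11.355, B 3.852, C 3.415, D 8.443, E 13.292, F 5.642.
Rounding up gives 12, 4, 4, 9, 14, 6 = 49 seats, so the divisor must be adjusted.
With modified divisor 7700: modified quotas A 10.483, B 3.556, C 3.152, D 7.795, E 12.271, F 5.208.
Rounding up: A 11, B 4, C 4, D 8, E 13, F 6 (total 46).
F receives 6.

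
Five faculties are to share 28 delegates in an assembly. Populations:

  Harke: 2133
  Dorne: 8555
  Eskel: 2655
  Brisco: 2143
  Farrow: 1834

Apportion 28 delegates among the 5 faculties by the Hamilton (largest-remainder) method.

Harke 3, Dorne 14, Eskel 4, Brisco 4, Farrow 3

Standard divisor: 17320 ÷ 28 ≈ 618.571.
Standard quotas: Harke 3.4483, Dorne 13.8303, Eskel 4.2921, Brisco 3.4644, Farrow 2.9649.
Lower quotas: Harke 3, Dorne 13, Eskel 4, Brisco 3, Farrow 2 (sum 25, leaving 3 seats).
Remainders in descending order: Farrow 0.9649, Dorne 0.8303, Brisco 0.4644, Harke 0.4483, Eskel 0.2921.
The surplus seats go to Farrow, Dorne, Brisco.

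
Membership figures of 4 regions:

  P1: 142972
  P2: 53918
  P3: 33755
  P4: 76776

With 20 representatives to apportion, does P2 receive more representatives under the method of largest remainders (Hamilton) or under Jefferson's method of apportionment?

Hamilton: P1 9, P2 4, P3 2, P4 5.
Jefferson: P1 10, P2 3, P3 2, P4 5.
P2 gets 4 under Hamilton and 3 under Jefferson.

Hamilton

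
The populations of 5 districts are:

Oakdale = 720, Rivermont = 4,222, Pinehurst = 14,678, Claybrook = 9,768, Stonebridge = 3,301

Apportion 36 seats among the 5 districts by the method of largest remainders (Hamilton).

Total 32689; standard divisor 32689/36 ≈ 908.028.
Standard quotas: Oakdale 0.7929, Rivermont 4.6496, Pinehurst 16.1647, Claybrook 10.7574, Stonebridge 3.6354.
Lower quotas: Oakdale 0, Rivermont 4, Pinehurst 16, Claybrook 10, Stonebridge 3 (sum 33, leaving 3 seats).
Remainders in descending order: Oakdale 0.7929, Claybrook 0.7574, Rivermont 0.6496, Stonebridge 0.6354, Pinehurst 0.1647.
Largest remainders: Oakdale, Claybrook, Rivermont receive the extra seats.

Oakdale: 1, Rivermont: 5, Pinehurst: 16, Claybrook: 11, Stonebridge: 3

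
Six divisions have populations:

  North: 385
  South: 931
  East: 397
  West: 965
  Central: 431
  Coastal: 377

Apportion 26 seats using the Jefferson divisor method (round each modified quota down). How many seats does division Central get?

3

Standard divisor 3486/26 ≈ 134.077; standard quotas: North 2.871, South 6.944, East 2.961, West 7.197, Central 3.215, Coastal 2.812.
Rounding down gives 2, 6, 2, 7, 3, 2 = 22 seats, so the divisor must be adjusted.
With modified divisor 123: modified quotas North 3.130, South 7.569, East 3.228, West 7.846, Central 3.504, Coastal 3.065.
Rounding down: North 3, South 7, East 3, West 7, Central 3, Coastal 3 (total 26).
Central receives 3.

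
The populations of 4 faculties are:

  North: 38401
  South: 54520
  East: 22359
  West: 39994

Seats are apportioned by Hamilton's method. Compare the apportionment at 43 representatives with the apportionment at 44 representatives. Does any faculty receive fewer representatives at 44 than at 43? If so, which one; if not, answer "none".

none

At 43 seats: North 11, South 15, East 6, West 11.
At 44 seats: North 11, South 16, East 6, West 11.
No faculty's allocation decreased.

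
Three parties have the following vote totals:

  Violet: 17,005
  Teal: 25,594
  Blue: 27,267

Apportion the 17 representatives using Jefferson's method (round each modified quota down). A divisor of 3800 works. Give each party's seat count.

Violet 4; Teal 6; Blue 7

With modified divisor 3800: modified quotas Violet 4.475, Teal 6.735, Blue 7.176.
Rounding down: Violet 4, Teal 6, Blue 7 (total 17).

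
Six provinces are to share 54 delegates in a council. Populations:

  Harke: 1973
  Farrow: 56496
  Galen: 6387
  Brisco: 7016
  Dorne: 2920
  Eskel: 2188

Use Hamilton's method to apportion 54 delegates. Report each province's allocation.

Standard divisor: 76980 ÷ 54 ≈ 1425.556.
Standard quotas: Harke 1.3840, Farrow 39.6309, Galen 4.4804, Brisco 4.9216, Dorne 2.0483, Eskel 1.5348.
Lower quotas: Harke 1, Farrow 39, Galen 4, Brisco 4, Dorne 2, Eskel 1 (sum 51, leaving 3 seats).
Remainders in descending order: Brisco 0.9216, Farrow 0.6309, Eskel 0.5348, Galen 0.4804, Harke 0.3840, Dorne 0.0483.
The surplus seats go to Brisco, Farrow, Eskel.

Harke 1, Farrow 40, Galen 4, Brisco 5, Dorne 2, Eskel 2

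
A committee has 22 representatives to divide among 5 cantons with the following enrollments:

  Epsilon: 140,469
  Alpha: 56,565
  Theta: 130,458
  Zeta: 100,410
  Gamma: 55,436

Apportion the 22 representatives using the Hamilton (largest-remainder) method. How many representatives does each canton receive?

Standard divisor: 483338 ÷ 22 ≈ 21969.909.
Standard quotas: Epsilon 6.3937, Alpha 2.5747, Theta 5.9380, Zeta 4.5703, Gamma 2.5233.
Lower quotas: Epsilon 6, Alpha 2, Theta 5, Zeta 4, Gamma 2 (sum 19, leaving 3 seats).
Remainders in descending order: Theta 0.9380, Alpha 0.5747, Zeta 0.5703, Gamma 0.5233, Epsilon 0.3937.
Largest remainders: Theta, Alpha, Zeta receive the extra seats.

Epsilon=6; Alpha=3; Theta=6; Zeta=5; Gamma=2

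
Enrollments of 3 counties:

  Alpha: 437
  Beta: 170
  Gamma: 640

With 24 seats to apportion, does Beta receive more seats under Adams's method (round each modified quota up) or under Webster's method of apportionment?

Adams: Alpha 8, Beta 4, Gamma 12.
Webster: Alpha 9, Beta 3, Gamma 12.
Beta gets 4 under Adams and 3 under Webster.

Adams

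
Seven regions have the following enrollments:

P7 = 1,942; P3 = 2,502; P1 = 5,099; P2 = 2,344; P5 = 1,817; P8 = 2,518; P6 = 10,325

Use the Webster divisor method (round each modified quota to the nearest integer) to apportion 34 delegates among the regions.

Standard divisor 26547/34 ≈ 780.794; standard quotas: P7 2.487, P3 3.204, P1 6.531, P2 3.002, P5 2.327, P8 3.225, P6 13.224.
Rounding to the nearest integer gives 2, 3, 7, 3, 2, 3, 13 = 33 seats, so the divisor must be adjusted.
With modified divisor 770: modified quotas P7 2.522, P3 3.249, P1 6.622, P2 3.044, P5 2.360, P8 3.270, P6 13.409.
Rounding to the nearest integer: P7 3, P3 3, P1 7, P2 3, P5 2, P8 3, P6 13 (total 34).

P7 3, P3 3, P1 7, P2 3, P5 2, P8 3, P6 13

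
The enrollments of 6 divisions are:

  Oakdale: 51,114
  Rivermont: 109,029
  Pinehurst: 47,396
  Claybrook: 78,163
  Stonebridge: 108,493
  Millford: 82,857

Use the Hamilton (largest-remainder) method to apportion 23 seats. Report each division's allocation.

Oakdale 3, Rivermont 5, Pinehurst 2, Claybrook 4, Stonebridge 5, Millford 4

The standard divisor is 477052/23 ≈ 20741.391.
Standard quotas: Oakdale 2.4643, Rivermont 5.2566, Pinehurst 2.2851, Claybrook 3.7685, Stonebridge 5.2307, Millford 3.9948.
Lower quotas: Oakdale 2, Rivermont 5, Pinehurst 2, Claybrook 3, Stonebridge 5, Millford 3 (sum 20, leaving 3 seats).
Remainders in descending order: Millford 0.9948, Claybrook 0.7685, Oakdale 0.4643, Pinehurst 0.2851, Rivermont 0.2566, Stonebridge 0.2307.
The surplus seats go to Millford, Claybrook, Oakdale.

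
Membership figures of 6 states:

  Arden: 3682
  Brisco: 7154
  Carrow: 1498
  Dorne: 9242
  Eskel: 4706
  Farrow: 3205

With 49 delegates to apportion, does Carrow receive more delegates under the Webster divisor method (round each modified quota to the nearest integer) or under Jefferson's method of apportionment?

Webster

Webster: Arden 6, Brisco 12, Carrow 3, Dorne 15, Eskel 8, Farrow 5.
Jefferson: Arden 6, Brisco 12, Carrow 2, Dorne 16, Eskel 8, Farrow 5.
Carrow gets 3 under Webster and 2 under Jefferson.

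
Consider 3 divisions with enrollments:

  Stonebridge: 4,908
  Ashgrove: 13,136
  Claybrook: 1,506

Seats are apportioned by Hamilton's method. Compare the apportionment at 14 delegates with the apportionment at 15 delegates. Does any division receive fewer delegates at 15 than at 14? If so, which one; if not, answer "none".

At 14 seats: Stonebridge 4, Ashgrove 9, Claybrook 1.
At 15 seats: Stonebridge 4, Ashgrove 10, Claybrook 1.
No division's allocation decreased.

none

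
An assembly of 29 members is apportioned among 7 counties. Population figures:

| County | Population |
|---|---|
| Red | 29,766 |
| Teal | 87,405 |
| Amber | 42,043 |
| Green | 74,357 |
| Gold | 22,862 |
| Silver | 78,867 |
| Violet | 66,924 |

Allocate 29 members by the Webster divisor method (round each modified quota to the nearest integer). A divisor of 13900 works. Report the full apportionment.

With modified divisor 13900: modified quotas Red 2.141, Teal 6.288, Amber 3.025, Green 5.349, Gold 1.645, Silver 5.674, Violet 4.815.
Rounding to the nearest integer: Red 2, Teal 6, Amber 3, Green 5, Gold 2, Silver 6, Violet 5 (total 29).

Red 2, Teal 6, Amber 3, Green 5, Gold 2, Silver 6, Violet 5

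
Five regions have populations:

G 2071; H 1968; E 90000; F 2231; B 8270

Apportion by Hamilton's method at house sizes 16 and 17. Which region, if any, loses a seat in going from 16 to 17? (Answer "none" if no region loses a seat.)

At 16 seats: G 0, H 0, E 14, F 1, B 1.
At 17 seats: G 0, H 0, E 15, F 1, B 1.
No region's allocation decreased.

none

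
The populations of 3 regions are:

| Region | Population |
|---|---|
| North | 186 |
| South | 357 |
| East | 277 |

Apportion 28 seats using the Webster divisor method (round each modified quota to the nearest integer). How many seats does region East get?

Standard divisor 820/28 ≈ 29.286; standard quotas: North 6.351, South 12.190, East 9.459.
Rounding to the nearest integer gives 6, 12, 9 = 27 seats, so the divisor must be adjusted.
With modified divisor 29: modified quotas North 6.414, South 12.310, East 9.552.
Rounding to the nearest integer: North 6, South 12, East 10 (total 28).
East receives 10.

10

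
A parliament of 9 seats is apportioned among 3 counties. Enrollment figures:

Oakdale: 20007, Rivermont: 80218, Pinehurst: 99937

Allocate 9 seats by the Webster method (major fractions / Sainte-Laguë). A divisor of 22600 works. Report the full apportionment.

Oakdale=1, Rivermont=4, Pinehurst=4

With modified divisor 22600: modified quotas Oakdale 0.885, Rivermont 3.549, Pinehurst 4.422.
Rounding to the nearest integer: Oakdale 1, Rivermont 4, Pinehurst 4 (total 9).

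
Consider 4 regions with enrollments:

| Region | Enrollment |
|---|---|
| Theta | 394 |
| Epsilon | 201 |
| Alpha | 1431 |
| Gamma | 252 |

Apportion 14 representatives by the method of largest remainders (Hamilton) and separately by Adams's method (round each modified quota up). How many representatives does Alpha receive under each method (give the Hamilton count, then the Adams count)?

Hamilton: Theta 2, Epsilon 1, Alpha 9, Gamma 2.
Adams: Theta 2, Epsilon 2, Alpha 8, Gamma 2.
Alpha gets 9 under Hamilton and 8 under Adams.

9 and 8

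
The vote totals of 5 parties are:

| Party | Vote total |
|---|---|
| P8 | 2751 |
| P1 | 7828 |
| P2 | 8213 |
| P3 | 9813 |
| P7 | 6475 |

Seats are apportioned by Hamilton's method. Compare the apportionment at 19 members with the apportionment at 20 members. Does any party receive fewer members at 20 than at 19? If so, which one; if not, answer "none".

P8

At 19 seats: P8 2, P1 4, P2 4, P3 5, P7 4.
At 20 seats: P8 1, P1 4, P2 5, P3 6, P7 4.
P8 drops from 2 to 1.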